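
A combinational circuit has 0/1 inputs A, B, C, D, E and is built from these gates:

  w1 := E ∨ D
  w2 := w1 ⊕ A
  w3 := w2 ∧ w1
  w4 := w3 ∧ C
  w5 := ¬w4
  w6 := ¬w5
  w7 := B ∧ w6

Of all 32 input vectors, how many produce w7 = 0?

w7 = B ∧ w6 must be 0, so at least one of B, w6 is 0.
Enumerating the 32 input combinations, 29 give w7 = 0 and 3 give w7 = 1.

29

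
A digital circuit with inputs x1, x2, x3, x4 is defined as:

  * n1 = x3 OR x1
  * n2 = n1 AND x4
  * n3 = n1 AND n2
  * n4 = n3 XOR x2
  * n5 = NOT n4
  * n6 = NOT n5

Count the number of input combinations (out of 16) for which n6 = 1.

n6 = NOT n5 must be 1, so n5 = 0.
n5 = NOT n4 must be 0, so n4 = 1.
n4 = n3 XOR x2 must be 1, so n3 and x2 differ.
Enumerating the 16 input combinations, 8 give n6 = 1 and 8 give n6 = 0.

8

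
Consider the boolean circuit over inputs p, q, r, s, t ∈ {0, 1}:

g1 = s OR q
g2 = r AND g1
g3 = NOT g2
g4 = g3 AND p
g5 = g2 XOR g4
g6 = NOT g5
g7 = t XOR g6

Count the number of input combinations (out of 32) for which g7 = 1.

g7 = t XOR g6 must be 1, so t and g6 differ.
Enumerating the 32 input combinations, 16 give g7 = 1 and 16 give g7 = 0.

16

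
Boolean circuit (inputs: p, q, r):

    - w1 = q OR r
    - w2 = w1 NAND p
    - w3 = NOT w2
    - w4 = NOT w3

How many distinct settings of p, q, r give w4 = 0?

3

w4 = NOT w3 must be 0, so w3 = 1.
Satisfying assignments:
  p=1, q=0, r=1
  p=1, q=1, r=0
  p=1, q=1, r=1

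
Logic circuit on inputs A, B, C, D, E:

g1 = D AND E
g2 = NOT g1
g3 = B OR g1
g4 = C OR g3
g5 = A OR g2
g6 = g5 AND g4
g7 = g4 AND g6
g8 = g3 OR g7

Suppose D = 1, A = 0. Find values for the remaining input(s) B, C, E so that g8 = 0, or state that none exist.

B=0 C=0 E=0

g8 = g3 OR g7 must be 0, so both g3 = 0 and g7 = 0.
g3 = B OR g1 must be 0, so both B = 0 and g1 = 0.
Check with D = 1, A = 0 and B=0, C=0, E=0:
g1 = D AND E = 1 AND 0 = 0
g2 = NOT g1 = NOT 0 = 1
g3 = B OR g1 = 0 OR 0 = 0
g4 = C OR g3 = 0 OR 0 = 0
g5 = A OR g2 = 0 OR 1 = 1
g6 = g5 AND g4 = 1 AND 0 = 0
g7 = g4 AND g6 = 0 AND 0 = 0
g8 = g3 OR g7 = 0 OR 0 = 0
So g8 = 0.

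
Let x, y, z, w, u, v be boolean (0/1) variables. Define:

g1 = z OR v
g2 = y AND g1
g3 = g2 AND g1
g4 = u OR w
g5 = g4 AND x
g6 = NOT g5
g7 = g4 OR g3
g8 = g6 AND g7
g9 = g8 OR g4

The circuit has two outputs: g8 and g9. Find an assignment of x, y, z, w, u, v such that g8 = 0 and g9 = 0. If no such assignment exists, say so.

Check with x=1, y=1, z=0, w=0, u=0, v=0:
g1 = z OR v = 0 OR 0 = 0
g2 = y AND g1 = 1 AND 0 = 0
g3 = g2 AND g1 = 0 AND 0 = 0
g4 = u OR w = 0 OR 0 = 0
g5 = g4 AND x = 0 AND 1 = 0
g6 = NOT g5 = NOT 0 = 1
g7 = g4 OR g3 = 0 OR 0 = 0
g8 = g6 AND g7 = 1 AND 0 = 0
g9 = g8 OR g4 = 0 OR 0 = 0
So g8 = 0 and g9 = 0.

x=1, y=1, z=0, w=0, u=0, v=0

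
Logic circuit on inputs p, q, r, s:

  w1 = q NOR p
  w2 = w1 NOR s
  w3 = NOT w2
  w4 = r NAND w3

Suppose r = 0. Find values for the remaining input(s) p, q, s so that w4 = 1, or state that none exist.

p=1 q=1 s=1

w4 = r NAND w3 must be 1, so at least one of r, w3 is 0.
Check with r = 0 and p=1, q=1, s=1:
w1 = q NOR p = 1 NOR 1 = 0
w2 = w1 NOR s = 0 NOR 1 = 0
w3 = NOT w2 = NOT 0 = 1
w4 = r NAND w3 = 0 NAND 1 = 1
So w4 = 1.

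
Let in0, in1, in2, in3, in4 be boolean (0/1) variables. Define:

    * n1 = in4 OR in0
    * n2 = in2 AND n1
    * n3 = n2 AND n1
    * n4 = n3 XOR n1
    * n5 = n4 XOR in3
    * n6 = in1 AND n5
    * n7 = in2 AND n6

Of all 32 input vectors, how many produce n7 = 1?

n7 = in2 AND n6 must be 1, so both in2 = 1 and n6 = 1.
n6 = in1 AND n5 must be 1, so both in1 = 1 and n5 = 1.
n5 = n4 XOR in3 must be 1, so n4 and in3 differ.
Enumerating the 32 input combinations, 4 give n7 = 1 and 28 give n7 = 0.

4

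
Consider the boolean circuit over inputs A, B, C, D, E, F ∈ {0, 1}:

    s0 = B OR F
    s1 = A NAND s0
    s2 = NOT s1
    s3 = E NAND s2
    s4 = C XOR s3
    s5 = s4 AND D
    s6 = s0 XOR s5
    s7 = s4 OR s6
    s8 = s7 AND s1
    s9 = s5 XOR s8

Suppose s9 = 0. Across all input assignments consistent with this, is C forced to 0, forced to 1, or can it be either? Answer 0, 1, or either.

Both values of C occur among assignments with s9 = 0:
  C=0: A=0, B=0, C=0, D=1, E=0, F=0
  C=1: A=0, B=0, C=1, D=0, E=0, F=0

either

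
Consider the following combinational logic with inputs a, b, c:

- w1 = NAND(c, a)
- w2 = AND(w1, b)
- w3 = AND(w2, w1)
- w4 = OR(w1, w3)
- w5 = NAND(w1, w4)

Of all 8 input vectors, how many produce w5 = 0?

w5 = NAND(w1, w4) must be 0, so both w1 = 1 and w4 = 1.
w1 = NAND(c, a) must be 1, so at least one of c, a is 0.
Satisfying assignments:
  a=0, b=0, c=0
  a=0, b=0, c=1
  a=0, b=1, c=0
  a=0, b=1, c=1
  a=1, b=0, c=0
  a=1, b=1, c=0

6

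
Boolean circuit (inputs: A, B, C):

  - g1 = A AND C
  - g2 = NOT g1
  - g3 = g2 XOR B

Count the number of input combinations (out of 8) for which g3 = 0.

4

g3 = g2 XOR B must be 0, so g2 and B are equal.
Satisfying assignments:
  A=0, B=1, C=0
  A=0, B=1, C=1
  A=1, B=0, C=1
  A=1, B=1, C=0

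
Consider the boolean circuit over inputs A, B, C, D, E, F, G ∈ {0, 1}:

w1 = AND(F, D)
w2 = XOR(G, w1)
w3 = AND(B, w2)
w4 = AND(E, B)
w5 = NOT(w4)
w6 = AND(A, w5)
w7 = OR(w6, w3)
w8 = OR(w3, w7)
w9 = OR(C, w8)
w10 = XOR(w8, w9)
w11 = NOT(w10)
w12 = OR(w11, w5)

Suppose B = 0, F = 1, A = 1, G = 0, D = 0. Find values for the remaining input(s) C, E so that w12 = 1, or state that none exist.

C=0, E=0

w12 = OR(w11, w5) must be 1, so at least one of w11, w5 is 1.
Check with B = 0, F = 1, A = 1, G = 0, D = 0 and C=0, E=0:
w1 = AND(F, D) = AND(1, 0) = 0
w2 = XOR(G, w1) = XOR(0, 0) = 0
w3 = AND(B, w2) = AND(0, 0) = 0
w4 = AND(E, B) = AND(0, 0) = 0
w5 = NOT(w4) = NOT 0 = 1
w6 = AND(A, w5) = AND(1, 1) = 1
w7 = OR(w6, w3) = OR(1, 0) = 1
w8 = OR(w3, w7) = OR(0, 1) = 1
w9 = OR(C, w8) = OR(0, 1) = 1
w10 = XOR(w8, w9) = XOR(1, 1) = 0
w11 = NOT(w10) = NOT 0 = 1
w12 = OR(w11, w5) = OR(1, 1) = 1
So w12 = 1.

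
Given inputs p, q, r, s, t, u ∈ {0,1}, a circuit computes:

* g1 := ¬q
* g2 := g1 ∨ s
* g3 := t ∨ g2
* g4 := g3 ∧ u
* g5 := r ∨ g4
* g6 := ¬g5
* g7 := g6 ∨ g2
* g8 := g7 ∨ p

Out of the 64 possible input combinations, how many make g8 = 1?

g8 = g7 ∨ p must be 1, so at least one of g7, p is 1.
Enumerating the 64 input combinations, 59 give g8 = 1 and 5 give g8 = 0.

59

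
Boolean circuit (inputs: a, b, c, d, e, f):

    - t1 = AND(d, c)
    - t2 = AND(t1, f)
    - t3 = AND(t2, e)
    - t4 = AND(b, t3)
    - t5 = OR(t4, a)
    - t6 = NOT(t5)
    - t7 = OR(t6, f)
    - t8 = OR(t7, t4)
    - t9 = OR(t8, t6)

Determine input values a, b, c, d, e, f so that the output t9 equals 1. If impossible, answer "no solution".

a=1, b=1, c=1, d=0, e=1, f=1

t9 = OR(t8, t6) must be 1, so at least one of t8, t6 is 1.
Check with a=1, b=1, c=1, d=0, e=1, f=1:
t1 = AND(d, c) = AND(0, 1) = 0
t2 = AND(t1, f) = AND(0, 1) = 0
t3 = AND(t2, e) = AND(0, 1) = 0
t4 = AND(b, t3) = AND(1, 0) = 0
t5 = OR(t4, a) = OR(0, 1) = 1
t6 = NOT(t5) = NOT 1 = 0
t7 = OR(t6, f) = OR(0, 1) = 1
t8 = OR(t7, t4) = OR(1, 0) = 1
t9 = OR(t8, t6) = OR(1, 0) = 1
So t9 = 1 as required.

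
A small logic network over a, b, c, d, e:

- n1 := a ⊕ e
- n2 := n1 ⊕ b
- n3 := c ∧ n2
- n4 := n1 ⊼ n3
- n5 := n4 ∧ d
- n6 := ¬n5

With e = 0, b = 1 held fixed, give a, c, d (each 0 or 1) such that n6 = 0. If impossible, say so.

Check with e = 0, b = 1 and a=0, c=0, d=1:
n1 = a ⊕ e = 0 ⊕ 0 = 0
n2 = n1 ⊕ b = 0 ⊕ 1 = 1
n3 = c ∧ n2 = 0 ∧ 1 = 0
n4 = n1 ⊼ n3 = 0 ⊼ 0 = 1
n5 = n4 ∧ d = 1 ∧ 1 = 1
n6 = ¬n5 = ¬1 = 0
So n6 = 0.

a=0, c=0, d=1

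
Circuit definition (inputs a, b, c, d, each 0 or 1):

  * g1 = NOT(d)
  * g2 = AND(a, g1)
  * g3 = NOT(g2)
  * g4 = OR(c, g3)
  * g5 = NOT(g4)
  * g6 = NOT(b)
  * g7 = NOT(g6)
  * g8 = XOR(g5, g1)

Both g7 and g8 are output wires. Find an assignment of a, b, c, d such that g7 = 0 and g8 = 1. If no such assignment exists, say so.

a=1, b=0, c=1, d=0

Check with a=1, b=0, c=1, d=0:
g1 = NOT(d) = NOT 0 = 1
g2 = AND(a, g1) = AND(1, 1) = 1
g3 = NOT(g2) = NOT 1 = 0
g4 = OR(c, g3) = OR(1, 0) = 1
g5 = NOT(g4) = NOT 1 = 0
g6 = NOT(b) = NOT 0 = 1
g7 = NOT(g6) = NOT 1 = 0
g8 = XOR(g5, g1) = XOR(0, 1) = 1
So g7 = 0 and g8 = 1.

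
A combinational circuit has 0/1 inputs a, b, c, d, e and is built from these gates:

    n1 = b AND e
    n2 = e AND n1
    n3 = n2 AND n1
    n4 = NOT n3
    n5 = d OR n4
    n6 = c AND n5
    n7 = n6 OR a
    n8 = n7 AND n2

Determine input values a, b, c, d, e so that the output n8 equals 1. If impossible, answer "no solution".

n8 = n7 AND n2 must be 1, so both n7 = 1 and n2 = 1.
Check with a=1, b=1, c=0, d=1, e=1:
n1 = b AND e = 1 AND 1 = 1
n2 = e AND n1 = 1 AND 1 = 1
n3 = n2 AND n1 = 1 AND 1 = 1
n4 = NOT n3 = NOT 1 = 0
n5 = d OR n4 = 1 OR 0 = 1
n6 = c AND n5 = 0 AND 1 = 0
n7 = n6 OR a = 0 OR 1 = 1
n8 = n7 AND n2 = 1 AND 1 = 1
So n8 = 1 as required.

a=1, b=1, c=0, d=1, e=1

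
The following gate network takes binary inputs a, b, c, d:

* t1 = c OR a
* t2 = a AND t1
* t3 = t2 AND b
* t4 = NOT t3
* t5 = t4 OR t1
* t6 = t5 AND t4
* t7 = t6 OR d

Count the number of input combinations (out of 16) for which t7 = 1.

14

t7 = t6 OR d must be 1, so at least one of t6, d is 1.
Enumerating the 16 input combinations, 14 give t7 = 1 and 2 give t7 = 0.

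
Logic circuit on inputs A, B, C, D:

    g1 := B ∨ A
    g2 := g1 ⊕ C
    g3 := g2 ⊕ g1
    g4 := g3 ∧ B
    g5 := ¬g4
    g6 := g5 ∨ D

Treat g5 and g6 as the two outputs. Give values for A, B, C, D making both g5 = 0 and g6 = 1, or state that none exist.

Check with A=1 B=1 C=1 D=1:
g1 = B ∨ A = 1 ∨ 1 = 1
g2 = g1 ⊕ C = 1 ⊕ 1 = 0
g3 = g2 ⊕ g1 = 0 ⊕ 1 = 1
g4 = g3 ∧ B = 1 ∧ 1 = 1
g5 = ¬g4 = ¬1 = 0
g6 = g5 ∨ D = 0 ∨ 1 = 1
So g5 = 0 and g6 = 1.

A=1 B=1 C=1 D=1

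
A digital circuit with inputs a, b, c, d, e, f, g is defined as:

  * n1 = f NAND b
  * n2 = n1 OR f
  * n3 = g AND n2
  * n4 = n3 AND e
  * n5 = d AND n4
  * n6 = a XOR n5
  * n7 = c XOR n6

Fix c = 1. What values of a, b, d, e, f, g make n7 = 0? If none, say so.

a=1, b=0, d=1, e=0, f=1, g=1

Check with c = 1 and a=1, b=0, d=1, e=0, f=1, g=1:
n1 = f NAND b = 1 NAND 0 = 1
n2 = n1 OR f = 1 OR 1 = 1
n3 = g AND n2 = 1 AND 1 = 1
n4 = n3 AND e = 1 AND 0 = 0
n5 = d AND n4 = 1 AND 0 = 0
n6 = a XOR n5 = 1 XOR 0 = 1
n7 = c XOR n6 = 1 XOR 1 = 0
So n7 = 0.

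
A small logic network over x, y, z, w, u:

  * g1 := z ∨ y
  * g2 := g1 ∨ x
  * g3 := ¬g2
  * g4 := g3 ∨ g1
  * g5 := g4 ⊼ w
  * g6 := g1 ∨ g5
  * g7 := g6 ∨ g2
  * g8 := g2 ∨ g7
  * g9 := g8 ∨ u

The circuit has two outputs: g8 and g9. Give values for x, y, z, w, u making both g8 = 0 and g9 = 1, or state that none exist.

Check with x=0 y=0 z=0 w=1 u=1:
g1 = z ∨ y = 0 ∨ 0 = 0
g2 = g1 ∨ x = 0 ∨ 0 = 0
g3 = ¬g2 = ¬0 = 1
g4 = g3 ∨ g1 = 1 ∨ 0 = 1
g5 = g4 ⊼ w = 1 ⊼ 1 = 0
g6 = g1 ∨ g5 = 0 ∨ 0 = 0
g7 = g6 ∨ g2 = 0 ∨ 0 = 0
g8 = g2 ∨ g7 = 0 ∨ 0 = 0
g9 = g8 ∨ u = 0 ∨ 1 = 1
So g8 = 0 and g9 = 1.

x=0 y=0 z=0 w=1 u=1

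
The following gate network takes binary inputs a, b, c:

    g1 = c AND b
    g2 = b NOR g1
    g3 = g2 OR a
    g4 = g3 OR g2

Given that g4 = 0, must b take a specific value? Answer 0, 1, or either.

g4 = g3 OR g2 must be 0, so both g3 = 0 and g2 = 0.
Every assignment with g4 = 0 has b = 1; there are 2 such assignment(s).
  a=0, b=1, c=0
  a=0, b=1, c=1

1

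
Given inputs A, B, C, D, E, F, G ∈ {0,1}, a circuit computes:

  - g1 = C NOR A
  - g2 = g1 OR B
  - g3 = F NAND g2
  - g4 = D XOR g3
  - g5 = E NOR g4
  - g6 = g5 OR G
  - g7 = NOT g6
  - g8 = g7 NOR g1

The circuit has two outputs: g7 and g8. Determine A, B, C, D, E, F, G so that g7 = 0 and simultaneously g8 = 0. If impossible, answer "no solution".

Check with A=0, B=0, C=0, D=0, E=0, F=1, G=0:
g1 = C NOR A = 0 NOR 0 = 1
g2 = g1 OR B = 1 OR 0 = 1
g3 = F NAND g2 = 1 NAND 1 = 0
g4 = D XOR g3 = 0 XOR 0 = 0
g5 = E NOR g4 = 0 NOR 0 = 1
g6 = g5 OR G = 1 OR 0 = 1
g7 = NOT g6 = NOT 1 = 0
g8 = g7 NOR g1 = 0 NOR 1 = 0
So g7 = 0 and g8 = 0.

A=0, B=0, C=0, D=0, E=0, F=1, G=0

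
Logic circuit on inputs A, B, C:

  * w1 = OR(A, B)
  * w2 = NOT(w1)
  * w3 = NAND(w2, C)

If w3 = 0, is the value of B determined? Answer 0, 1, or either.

0

w3 = NAND(w2, C) must be 0, so both w2 = 1 and C = 1.
w2 = NOT(w1) must be 1, so w1 = 0.
w1 = OR(A, B) must be 0, so both A = 0 and B = 0.
Every assignment with w3 = 0 has B = 0; there are 1 such assignment(s).
  A=0, B=0, C=1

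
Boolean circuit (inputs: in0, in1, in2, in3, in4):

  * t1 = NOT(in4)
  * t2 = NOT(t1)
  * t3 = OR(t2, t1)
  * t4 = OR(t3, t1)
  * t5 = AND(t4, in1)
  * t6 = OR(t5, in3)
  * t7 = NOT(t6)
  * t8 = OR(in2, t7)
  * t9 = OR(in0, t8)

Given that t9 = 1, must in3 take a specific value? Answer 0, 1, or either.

Both values of in3 occur among assignments with t9 = 1:
  in3=0: in0=0, in1=0, in2=0, in3=0, in4=0
  in3=1: in0=0, in1=0, in2=1, in3=1, in4=0

either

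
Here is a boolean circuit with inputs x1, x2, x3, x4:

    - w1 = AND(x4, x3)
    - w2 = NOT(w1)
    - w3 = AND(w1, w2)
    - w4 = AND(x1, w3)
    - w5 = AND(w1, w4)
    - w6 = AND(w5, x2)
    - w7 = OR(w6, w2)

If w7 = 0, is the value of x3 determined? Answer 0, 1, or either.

1

w7 = OR(w6, w2) must be 0, so both w6 = 0 and w2 = 0.
w6 = AND(w5, x2) must be 0, so at least one of w5, x2 is 0.
w2 = NOT(w1) must be 0, so w1 = 1.
Every assignment with w7 = 0 has x3 = 1; there are 4 such assignment(s).
  x1=0, x2=0, x3=1, x4=1
  x1=0, x2=1, x3=1, x4=1
  x1=1, x2=0, x3=1, x4=1
  x1=1, x2=1, x3=1, x4=1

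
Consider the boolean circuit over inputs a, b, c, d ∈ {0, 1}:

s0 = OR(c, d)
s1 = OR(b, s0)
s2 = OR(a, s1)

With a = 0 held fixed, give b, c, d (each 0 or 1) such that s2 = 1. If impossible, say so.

b=0, c=1, d=0

s2 = OR(a, s1) must be 1, so at least one of a, s1 is 1.
Check with a = 0 and b=0, c=1, d=0:
s0 = OR(c, d) = OR(1, 0) = 1
s1 = OR(b, s0) = OR(0, 1) = 1
s2 = OR(a, s1) = OR(0, 1) = 1
So s2 = 1.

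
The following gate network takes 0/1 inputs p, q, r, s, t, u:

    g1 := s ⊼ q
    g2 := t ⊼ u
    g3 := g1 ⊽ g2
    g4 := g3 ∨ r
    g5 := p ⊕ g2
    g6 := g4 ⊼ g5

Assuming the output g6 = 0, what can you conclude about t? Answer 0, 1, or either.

either

Both values of t occur among assignments with g6 = 0:
  t=0: p=0, q=0, r=1, s=0, t=0, u=0
  t=1: p=0, q=0, r=1, s=0, t=1, u=0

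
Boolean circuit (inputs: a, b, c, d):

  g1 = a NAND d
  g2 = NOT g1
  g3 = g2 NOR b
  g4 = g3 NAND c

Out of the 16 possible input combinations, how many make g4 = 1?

g4 = g3 NAND c must be 1, so at least one of g3, c is 0.
Enumerating the 16 input combinations, 13 give g4 = 1 and 3 give g4 = 0.

13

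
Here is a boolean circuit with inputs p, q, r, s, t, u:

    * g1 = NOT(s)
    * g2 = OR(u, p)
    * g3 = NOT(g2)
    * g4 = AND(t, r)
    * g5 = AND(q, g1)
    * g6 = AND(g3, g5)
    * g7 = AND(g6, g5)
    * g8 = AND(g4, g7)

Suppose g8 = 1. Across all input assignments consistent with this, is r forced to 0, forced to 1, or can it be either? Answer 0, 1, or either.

g8 = AND(g4, g7) must be 1, so both g4 = 1 and g7 = 1.
g4 = AND(t, r) must be 1, so both t = 1 and r = 1.
Every assignment with g8 = 1 has r = 1; there are 1 such assignment(s).
  p=0, q=1, r=1, s=0, t=1, u=0

1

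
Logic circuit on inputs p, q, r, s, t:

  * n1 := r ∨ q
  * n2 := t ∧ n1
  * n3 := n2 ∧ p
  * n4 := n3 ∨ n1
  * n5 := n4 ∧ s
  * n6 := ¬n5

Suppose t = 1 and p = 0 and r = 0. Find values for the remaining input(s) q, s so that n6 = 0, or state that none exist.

q=1, s=1

n6 = ¬n5 must be 0, so n5 = 1.
Check with t = 1 and p = 0 and r = 0 and q=1, s=1:
n1 = r ∨ q = 0 ∨ 1 = 1
n2 = t ∧ n1 = 1 ∧ 1 = 1
n3 = n2 ∧ p = 1 ∧ 0 = 0
n4 = n3 ∨ n1 = 0 ∨ 1 = 1
n5 = n4 ∧ s = 1 ∧ 1 = 1
n6 = ¬n5 = ¬1 = 0
So n6 = 0.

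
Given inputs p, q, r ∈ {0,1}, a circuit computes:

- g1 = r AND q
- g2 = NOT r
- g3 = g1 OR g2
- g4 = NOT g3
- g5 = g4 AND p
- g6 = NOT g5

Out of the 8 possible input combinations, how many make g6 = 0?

g6 = NOT g5 must be 0, so g5 = 1.
Satisfying assignments:
  p=1, q=0, r=1

1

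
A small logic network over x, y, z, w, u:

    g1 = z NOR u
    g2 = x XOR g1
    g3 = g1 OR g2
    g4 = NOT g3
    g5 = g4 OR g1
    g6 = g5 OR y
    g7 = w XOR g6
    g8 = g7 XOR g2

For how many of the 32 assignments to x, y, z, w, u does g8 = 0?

g8 = g7 XOR g2 must be 0, so g7 and g2 are equal.
Enumerating the 32 input combinations, 16 give g8 = 0 and 16 give g8 = 1.

16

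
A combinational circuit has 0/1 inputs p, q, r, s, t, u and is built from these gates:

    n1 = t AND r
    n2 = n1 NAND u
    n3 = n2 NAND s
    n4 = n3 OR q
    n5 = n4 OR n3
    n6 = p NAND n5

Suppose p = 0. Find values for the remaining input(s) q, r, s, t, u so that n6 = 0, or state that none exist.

no solution exists

With p = 0 fixed, none of the 32 settings of q, r, s, t, u give n6 = 0.
For example, with q=0, r=1, s=1, t=0, u=1:
n1 = t AND r = 0 AND 1 = 0
n2 = n1 NAND u = 0 NAND 1 = 1
n3 = n2 NAND s = 1 NAND 1 = 0
n4 = n3 OR q = 0 OR 0 = 0
n5 = n4 OR n3 = 0 OR 0 = 0
n6 = p NAND n5 = 0 NAND 0 = 1
giving n6 = 1 ≠ 0.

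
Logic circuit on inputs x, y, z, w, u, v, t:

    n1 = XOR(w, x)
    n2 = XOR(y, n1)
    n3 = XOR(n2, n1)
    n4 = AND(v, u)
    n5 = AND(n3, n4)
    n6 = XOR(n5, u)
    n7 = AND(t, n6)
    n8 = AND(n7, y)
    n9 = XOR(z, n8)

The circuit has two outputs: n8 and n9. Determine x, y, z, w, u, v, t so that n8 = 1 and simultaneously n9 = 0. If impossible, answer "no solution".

Check with x=0 y=1 z=1 w=1 u=1 v=0 t=1:
n1 = XOR(w, x) = XOR(1, 0) = 1
n2 = XOR(y, n1) = XOR(1, 1) = 0
n3 = XOR(n2, n1) = XOR(0, 1) = 1
n4 = AND(v, u) = AND(0, 1) = 0
n5 = AND(n3, n4) = AND(1, 0) = 0
n6 = XOR(n5, u) = XOR(0, 1) = 1
n7 = AND(t, n6) = AND(1, 1) = 1
n8 = AND(n7, y) = AND(1, 1) = 1
n9 = XOR(z, n8) = XOR(1, 1) = 0
So n8 = 1 and n9 = 0.

x=0 y=1 z=1 w=1 u=1 v=0 t=1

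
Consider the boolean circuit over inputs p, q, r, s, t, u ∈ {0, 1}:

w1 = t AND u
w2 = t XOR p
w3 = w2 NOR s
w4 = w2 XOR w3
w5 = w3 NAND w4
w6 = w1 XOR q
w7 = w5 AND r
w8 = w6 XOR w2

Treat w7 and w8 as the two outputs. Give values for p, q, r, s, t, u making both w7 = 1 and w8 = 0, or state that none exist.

p=0, q=1, r=1, s=1, t=1, u=0

Check with p=0, q=1, r=1, s=1, t=1, u=0:
w1 = t AND u = 1 AND 0 = 0
w2 = t XOR p = 1 XOR 0 = 1
w3 = w2 NOR s = 1 NOR 1 = 0
w4 = w2 XOR w3 = 1 XOR 0 = 1
w5 = w3 NAND w4 = 0 NAND 1 = 1
w6 = w1 XOR q = 0 XOR 1 = 1
w7 = w5 AND r = 1 AND 1 = 1
w8 = w6 XOR w2 = 1 XOR 1 = 0
So w7 = 1 and w8 = 0.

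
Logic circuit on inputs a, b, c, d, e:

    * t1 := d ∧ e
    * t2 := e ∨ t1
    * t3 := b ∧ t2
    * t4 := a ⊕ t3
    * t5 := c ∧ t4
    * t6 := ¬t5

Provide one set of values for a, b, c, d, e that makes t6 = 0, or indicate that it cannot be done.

a=0 b=1 c=1 d=0 e=1

t6 = ¬t5 must be 0, so t5 = 1.
t5 = c ∧ t4 must be 1, so both c = 1 and t4 = 1.
Check with a=0 b=1 c=1 d=0 e=1:
t1 = d ∧ e = 0 ∧ 1 = 0
t2 = e ∨ t1 = 1 ∨ 0 = 1
t3 = b ∧ t2 = 1 ∧ 1 = 1
t4 = a ⊕ t3 = 0 ⊕ 1 = 1
t5 = c ∧ t4 = 1 ∧ 1 = 1
t6 = ¬t5 = ¬1 = 0
So t6 = 0 as required.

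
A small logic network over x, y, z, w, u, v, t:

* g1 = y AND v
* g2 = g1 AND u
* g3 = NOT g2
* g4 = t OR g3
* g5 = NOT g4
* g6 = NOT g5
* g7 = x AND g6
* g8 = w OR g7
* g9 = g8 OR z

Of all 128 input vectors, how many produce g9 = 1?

g9 = g8 OR z must be 1, so at least one of g8, z is 1.
Enumerating the 128 input combinations, 111 give g9 = 1 and 17 give g9 = 0.

111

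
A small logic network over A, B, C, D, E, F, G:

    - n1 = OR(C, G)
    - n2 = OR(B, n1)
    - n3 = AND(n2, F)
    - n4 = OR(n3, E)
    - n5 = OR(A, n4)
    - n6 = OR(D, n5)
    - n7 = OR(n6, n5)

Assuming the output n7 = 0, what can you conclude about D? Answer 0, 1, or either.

0

n7 = OR(n6, n5) must be 0, so both n6 = 0 and n5 = 0.
n6 = OR(D, n5) must be 0, so both D = 0 and n5 = 0.
Every assignment with n7 = 0 has D = 0; there are 9 such assignment(s).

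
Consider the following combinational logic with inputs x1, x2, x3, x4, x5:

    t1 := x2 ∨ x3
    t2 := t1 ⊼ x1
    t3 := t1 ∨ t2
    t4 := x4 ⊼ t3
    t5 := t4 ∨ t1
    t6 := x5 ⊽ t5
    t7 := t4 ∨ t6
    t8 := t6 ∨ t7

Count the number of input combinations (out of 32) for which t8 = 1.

t8 = t6 ∨ t7 must be 1, so at least one of t6, t7 is 1.
Enumerating the 32 input combinations, 18 give t8 = 1 and 14 give t8 = 0.

18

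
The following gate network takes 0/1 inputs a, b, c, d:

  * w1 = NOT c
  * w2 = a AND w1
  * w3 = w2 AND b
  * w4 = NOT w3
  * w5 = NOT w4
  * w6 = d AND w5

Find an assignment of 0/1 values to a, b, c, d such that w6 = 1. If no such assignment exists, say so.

w6 = d AND w5 must be 1, so both d = 1 and w5 = 1.
Check with a=1, b=1, c=0, d=1:
w1 = NOT c = NOT 0 = 1
w2 = a AND w1 = 1 AND 1 = 1
w3 = w2 AND b = 1 AND 1 = 1
w4 = NOT w3 = NOT 1 = 0
w5 = NOT w4 = NOT 0 = 1
w6 = d AND w5 = 1 AND 1 = 1
So w6 = 1 as required.

a=1, b=1, c=0, d=1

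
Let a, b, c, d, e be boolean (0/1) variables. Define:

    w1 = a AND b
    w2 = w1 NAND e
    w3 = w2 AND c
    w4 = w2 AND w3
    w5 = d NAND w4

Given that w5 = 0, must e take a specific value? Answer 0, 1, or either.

Both values of e occur among assignments with w5 = 0:
  e=0: a=0, b=0, c=1, d=1, e=0
  e=1: a=0, b=0, c=1, d=1, e=1

either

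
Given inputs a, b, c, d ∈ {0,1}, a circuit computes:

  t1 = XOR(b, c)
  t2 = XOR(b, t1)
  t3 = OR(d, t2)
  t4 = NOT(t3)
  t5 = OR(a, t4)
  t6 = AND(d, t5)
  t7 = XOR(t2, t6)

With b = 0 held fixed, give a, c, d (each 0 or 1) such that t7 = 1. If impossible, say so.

a=0, c=1, d=1

t7 = XOR(t2, t6) must be 1, so t2 and t6 differ.
Check with b = 0 and a=0, c=1, d=1:
t1 = XOR(b, c) = XOR(0, 1) = 1
t2 = XOR(b, t1) = XOR(0, 1) = 1
t3 = OR(d, t2) = OR(1, 1) = 1
t4 = NOT(t3) = NOT 1 = 0
t5 = OR(a, t4) = OR(0, 0) = 0
t6 = AND(d, t5) = AND(1, 0) = 0
t7 = XOR(t2, t6) = XOR(1, 0) = 1
So t7 = 1.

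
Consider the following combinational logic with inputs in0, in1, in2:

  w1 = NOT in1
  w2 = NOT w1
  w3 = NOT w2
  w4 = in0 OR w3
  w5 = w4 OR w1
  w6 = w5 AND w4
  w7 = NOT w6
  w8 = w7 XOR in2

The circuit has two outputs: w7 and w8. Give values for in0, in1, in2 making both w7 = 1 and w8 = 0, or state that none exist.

in0=0 in1=1 in2=1

Check with in0=0 in1=1 in2=1:
w1 = NOT in1 = NOT 1 = 0
w2 = NOT w1 = NOT 0 = 1
w3 = NOT w2 = NOT 1 = 0
w4 = in0 OR w3 = 0 OR 0 = 0
w5 = w4 OR w1 = 0 OR 0 = 0
w6 = w5 AND w4 = 0 AND 0 = 0
w7 = NOT w6 = NOT 0 = 1
w8 = w7 XOR in2 = 1 XOR 1 = 0
So w7 = 1 and w8 = 0.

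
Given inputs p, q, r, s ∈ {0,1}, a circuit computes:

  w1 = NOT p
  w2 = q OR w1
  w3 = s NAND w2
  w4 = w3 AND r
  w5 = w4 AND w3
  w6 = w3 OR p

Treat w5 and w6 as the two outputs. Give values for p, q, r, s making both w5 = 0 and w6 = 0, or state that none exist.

Check with p=0 q=1 r=0 s=1:
w1 = NOT p = NOT 0 = 1
w2 = q OR w1 = 1 OR 1 = 1
w3 = s NAND w2 = 1 NAND 1 = 0
w4 = w3 AND r = 0 AND 0 = 0
w5 = w4 AND w3 = 0 AND 0 = 0
w6 = w3 OR p = 0 OR 0 = 0
So w5 = 0 and w6 = 0.

p=0 q=1 r=0 s=1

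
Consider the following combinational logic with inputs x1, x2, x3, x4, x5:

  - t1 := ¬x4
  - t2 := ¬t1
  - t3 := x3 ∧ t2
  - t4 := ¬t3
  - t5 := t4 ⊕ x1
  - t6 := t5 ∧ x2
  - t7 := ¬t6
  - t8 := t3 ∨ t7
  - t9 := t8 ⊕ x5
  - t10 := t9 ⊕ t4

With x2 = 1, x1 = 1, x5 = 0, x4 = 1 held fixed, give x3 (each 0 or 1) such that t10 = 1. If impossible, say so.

x3=1

t10 = t9 ⊕ t4 must be 1, so t9 and t4 differ.
Check with x2 = 1, x1 = 1, x5 = 0, x4 = 1 and x3=1:
t1 = ¬x4 = ¬1 = 0
t2 = ¬t1 = ¬0 = 1
t3 = x3 ∧ t2 = 1 ∧ 1 = 1
t4 = ¬t3 = ¬1 = 0
t5 = t4 ⊕ x1 = 0 ⊕ 1 = 1
t6 = t5 ∧ x2 = 1 ∧ 1 = 1
t7 = ¬t6 = ¬1 = 0
t8 = t3 ∨ t7 = 1 ∨ 0 = 1
t9 = t8 ⊕ x5 = 1 ⊕ 0 = 1
t10 = t9 ⊕ t4 = 1 ⊕ 0 = 1
So t10 = 1.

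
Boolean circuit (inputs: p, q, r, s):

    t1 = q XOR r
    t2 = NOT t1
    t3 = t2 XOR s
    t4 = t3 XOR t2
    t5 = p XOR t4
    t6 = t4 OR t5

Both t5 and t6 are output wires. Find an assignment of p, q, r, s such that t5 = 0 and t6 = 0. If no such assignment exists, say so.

p=0, q=1, r=1, s=0

Check with p=0, q=1, r=1, s=0:
t1 = q XOR r = 1 XOR 1 = 0
t2 = NOT t1 = NOT 0 = 1
t3 = t2 XOR s = 1 XOR 0 = 1
t4 = t3 XOR t2 = 1 XOR 1 = 0
t5 = p XOR t4 = 0 XOR 0 = 0
t6 = t4 OR t5 = 0 OR 0 = 0
So t5 = 0 and t6 = 0.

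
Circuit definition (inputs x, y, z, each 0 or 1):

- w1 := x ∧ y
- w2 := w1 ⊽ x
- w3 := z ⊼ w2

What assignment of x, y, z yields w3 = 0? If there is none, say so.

w3 = z ⊼ w2 must be 0, so both z = 1 and w2 = 1.
Check with x=0 y=0 z=1:
w1 = x ∧ y = 0 ∧ 0 = 0
w2 = w1 ⊽ x = 0 ⊽ 0 = 1
w3 = z ⊼ w2 = 1 ⊼ 1 = 0
So w3 = 0 as required.

x=0 y=0 z=1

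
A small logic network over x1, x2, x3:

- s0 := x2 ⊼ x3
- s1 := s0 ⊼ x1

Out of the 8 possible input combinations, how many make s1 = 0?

s1 = s0 ⊼ x1 must be 0, so both s0 = 1 and x1 = 1.
Enumerating the 8 input combinations, 3 give s1 = 0 and 5 give s1 = 1.

3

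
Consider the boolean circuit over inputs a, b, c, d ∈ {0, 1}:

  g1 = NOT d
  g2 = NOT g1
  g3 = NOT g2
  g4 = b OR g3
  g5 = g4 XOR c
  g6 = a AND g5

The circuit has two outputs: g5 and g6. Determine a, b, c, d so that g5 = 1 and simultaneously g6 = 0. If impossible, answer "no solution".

a=0 b=0 c=1 d=1

Check with a=0 b=0 c=1 d=1:
g1 = NOT d = NOT 1 = 0
g2 = NOT g1 = NOT 0 = 1
g3 = NOT g2 = NOT 1 = 0
g4 = b OR g3 = 0 OR 0 = 0
g5 = g4 XOR c = 0 XOR 1 = 1
g6 = a AND g5 = 0 AND 1 = 0
So g5 = 1 and g6 = 0.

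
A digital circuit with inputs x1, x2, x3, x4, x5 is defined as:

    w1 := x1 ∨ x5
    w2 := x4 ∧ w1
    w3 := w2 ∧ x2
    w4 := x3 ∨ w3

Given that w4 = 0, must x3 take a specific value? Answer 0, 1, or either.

0

w4 = x3 ∨ w3 must be 0, so both x3 = 0 and w3 = 0.
w3 = w2 ∧ x2 must be 0, so at least one of w2, x2 is 0.
Every assignment with w4 = 0 has x3 = 0; there are 13 such assignment(s).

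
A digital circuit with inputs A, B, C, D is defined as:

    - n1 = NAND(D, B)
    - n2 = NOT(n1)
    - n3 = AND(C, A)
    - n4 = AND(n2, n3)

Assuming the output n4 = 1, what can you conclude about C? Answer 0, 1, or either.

1

n4 = AND(n2, n3) must be 1, so both n2 = 1 and n3 = 1.
n2 = NOT(n1) must be 1, so n1 = 0.
n3 = AND(C, A) must be 1, so both C = 1 and A = 1.
Every assignment with n4 = 1 has C = 1; there are 1 such assignment(s).
  A=1, B=1, C=1, D=1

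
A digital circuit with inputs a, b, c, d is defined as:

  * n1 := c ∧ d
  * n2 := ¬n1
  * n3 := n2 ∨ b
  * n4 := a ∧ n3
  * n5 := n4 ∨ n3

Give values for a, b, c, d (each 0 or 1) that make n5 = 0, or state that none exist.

a=1, b=0, c=1, d=1

n5 = n4 ∨ n3 must be 0, so both n4 = 0 and n3 = 0.
n4 = a ∧ n3 must be 0, so at least one of a, n3 is 0.
n3 = n2 ∨ b must be 0, so both n2 = 0 and b = 0.
Check with a=1, b=0, c=1, d=1:
n1 = c ∧ d = 1 ∧ 1 = 1
n2 = ¬n1 = ¬1 = 0
n3 = n2 ∨ b = 0 ∨ 0 = 0
n4 = a ∧ n3 = 1 ∧ 0 = 0
n5 = n4 ∨ n3 = 0 ∨ 0 = 0
So n5 = 0 as required.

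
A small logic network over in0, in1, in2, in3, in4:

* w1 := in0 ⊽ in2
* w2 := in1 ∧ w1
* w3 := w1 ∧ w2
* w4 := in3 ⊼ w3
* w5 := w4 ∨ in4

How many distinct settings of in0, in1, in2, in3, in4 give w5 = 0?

w5 = w4 ∨ in4 must be 0, so both w4 = 0 and in4 = 0.
w4 = in3 ⊼ w3 must be 0, so both in3 = 1 and w3 = 1.
Satisfying assignments:
  in0=0, in1=1, in2=0, in3=1, in4=0

1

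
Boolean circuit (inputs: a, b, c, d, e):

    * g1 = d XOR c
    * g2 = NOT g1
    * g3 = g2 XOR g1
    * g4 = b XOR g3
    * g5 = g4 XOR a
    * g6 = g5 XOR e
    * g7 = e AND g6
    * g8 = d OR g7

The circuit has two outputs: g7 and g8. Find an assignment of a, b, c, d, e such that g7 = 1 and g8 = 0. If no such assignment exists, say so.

no solution exists

Across all 32 input combinations, none give both g7 = 1 and g8 = 0.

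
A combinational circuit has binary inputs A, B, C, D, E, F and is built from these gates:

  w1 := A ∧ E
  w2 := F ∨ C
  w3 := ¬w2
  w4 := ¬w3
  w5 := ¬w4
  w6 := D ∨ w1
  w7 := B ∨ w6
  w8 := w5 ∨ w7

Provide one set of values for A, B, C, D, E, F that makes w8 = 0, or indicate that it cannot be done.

w8 = w5 ∨ w7 must be 0, so both w5 = 0 and w7 = 0.
w5 = ¬w4 must be 0, so w4 = 1.
w7 = B ∨ w6 must be 0, so both B = 0 and w6 = 0.
Check with A=1, B=0, C=1, D=0, E=0, F=1:
w1 = A ∧ E = 1 ∧ 0 = 0
w2 = F ∨ C = 1 ∨ 1 = 1
w3 = ¬w2 = ¬1 = 0
w4 = ¬w3 = ¬0 = 1
w5 = ¬w4 = ¬1 = 0
w6 = D ∨ w1 = 0 ∨ 0 = 0
w7 = B ∨ w6 = 0 ∨ 0 = 0
w8 = w5 ∨ w7 = 0 ∨ 0 = 0
So w8 = 0 as required.

A=1, B=0, C=1, D=0, E=0, F=1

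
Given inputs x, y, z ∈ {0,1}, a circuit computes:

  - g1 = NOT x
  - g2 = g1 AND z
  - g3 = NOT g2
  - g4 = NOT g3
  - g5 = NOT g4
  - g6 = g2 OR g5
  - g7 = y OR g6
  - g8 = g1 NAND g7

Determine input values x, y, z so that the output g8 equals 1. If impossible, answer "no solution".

g8 = g1 NAND g7 must be 1, so at least one of g1, g7 is 0.
Check with x=1 y=0 z=0:
g1 = NOT x = NOT 1 = 0
g2 = g1 AND z = 0 AND 0 = 0
g3 = NOT g2 = NOT 0 = 1
g4 = NOT g3 = NOT 1 = 0
g5 = NOT g4 = NOT 0 = 1
g6 = g2 OR g5 = 0 OR 1 = 1
g7 = y OR g6 = 0 OR 1 = 1
g8 = g1 NAND g7 = 0 NAND 1 = 1
So g8 = 1 as required.

x=1 y=0 z=0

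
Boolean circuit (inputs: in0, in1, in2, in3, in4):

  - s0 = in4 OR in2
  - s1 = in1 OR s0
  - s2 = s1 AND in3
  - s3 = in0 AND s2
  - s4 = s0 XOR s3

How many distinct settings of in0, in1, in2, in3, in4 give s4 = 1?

19

s4 = s0 XOR s3 must be 1, so s0 and s3 differ.
Enumerating the 32 input combinations, 19 give s4 = 1 and 13 give s4 = 0.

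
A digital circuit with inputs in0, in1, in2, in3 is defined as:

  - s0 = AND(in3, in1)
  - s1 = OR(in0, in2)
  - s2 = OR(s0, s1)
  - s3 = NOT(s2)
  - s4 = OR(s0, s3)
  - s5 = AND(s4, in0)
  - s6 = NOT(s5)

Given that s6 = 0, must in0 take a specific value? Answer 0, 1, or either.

1

s6 = NOT(s5) must be 0, so s5 = 1.
s5 = AND(s4, in0) must be 1, so both s4 = 1 and in0 = 1.
s4 = OR(s0, s3) must be 1, so at least one of s0, s3 is 1.
Every assignment with s6 = 0 has in0 = 1; there are 2 such assignment(s).
  in0=1, in1=1, in2=0, in3=1
  in0=1, in1=1, in2=1, in3=1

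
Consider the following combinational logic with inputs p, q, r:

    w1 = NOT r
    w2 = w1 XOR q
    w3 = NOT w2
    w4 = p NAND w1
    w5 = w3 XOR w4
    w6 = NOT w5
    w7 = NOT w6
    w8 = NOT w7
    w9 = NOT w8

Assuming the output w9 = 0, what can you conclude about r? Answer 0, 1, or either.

either

Both values of r occur among assignments with w9 = 0:
  r=0: p=0, q=1, r=0
  r=1: p=0, q=0, r=1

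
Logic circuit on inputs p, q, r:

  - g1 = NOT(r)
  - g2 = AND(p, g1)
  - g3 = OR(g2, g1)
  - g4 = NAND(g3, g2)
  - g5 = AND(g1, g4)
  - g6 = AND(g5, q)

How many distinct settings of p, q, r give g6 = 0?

g6 = AND(g5, q) must be 0, so at least one of g5, q is 0.
Enumerating the 8 input combinations, 7 give g6 = 0 and 1 give g6 = 1.

7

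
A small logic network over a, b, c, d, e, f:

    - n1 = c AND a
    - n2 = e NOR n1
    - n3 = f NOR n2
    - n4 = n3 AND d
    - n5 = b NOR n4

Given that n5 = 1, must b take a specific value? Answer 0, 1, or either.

0

n5 = b NOR n4 must be 1, so both b = 0 and n4 = 0.
Every assignment with n5 = 1 has b = 0; there are 27 such assignment(s).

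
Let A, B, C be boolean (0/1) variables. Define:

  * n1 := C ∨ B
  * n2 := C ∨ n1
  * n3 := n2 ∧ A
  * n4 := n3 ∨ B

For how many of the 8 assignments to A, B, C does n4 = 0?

3

n4 = n3 ∨ B must be 0, so both n3 = 0 and B = 0.
n3 = n2 ∧ A must be 0, so at least one of n2, A is 0.
Satisfying assignments:
  A=0, B=0, C=0
  A=0, B=0, C=1
  A=1, B=0, C=0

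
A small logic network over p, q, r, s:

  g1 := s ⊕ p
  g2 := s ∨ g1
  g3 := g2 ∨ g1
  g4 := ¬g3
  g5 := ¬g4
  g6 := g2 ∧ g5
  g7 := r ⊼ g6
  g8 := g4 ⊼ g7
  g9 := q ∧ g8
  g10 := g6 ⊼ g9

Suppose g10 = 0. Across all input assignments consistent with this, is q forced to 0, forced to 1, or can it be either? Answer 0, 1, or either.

1

g10 = g6 ⊼ g9 must be 0, so both g6 = 1 and g9 = 1.
g6 = g2 ∧ g5 must be 1, so both g2 = 1 and g5 = 1.
g9 = q ∧ g8 must be 1, so both q = 1 and g8 = 1.
Every assignment with g10 = 0 has q = 1; there are 6 such assignment(s).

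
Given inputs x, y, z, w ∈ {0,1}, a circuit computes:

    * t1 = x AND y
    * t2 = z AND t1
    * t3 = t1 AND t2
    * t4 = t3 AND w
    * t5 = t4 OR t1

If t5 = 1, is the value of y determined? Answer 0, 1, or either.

t5 = t4 OR t1 must be 1, so at least one of t4, t1 is 1.
Every assignment with t5 = 1 has y = 1; there are 4 such assignment(s).
  x=1, y=1, z=0, w=0
  x=1, y=1, z=0, w=1
  x=1, y=1, z=1, w=0
  x=1, y=1, z=1, w=1

1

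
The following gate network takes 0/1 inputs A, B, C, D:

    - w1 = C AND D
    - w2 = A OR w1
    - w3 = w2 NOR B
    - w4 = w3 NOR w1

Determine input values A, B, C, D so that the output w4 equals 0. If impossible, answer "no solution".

A=0, B=1, C=1, D=1

Check with A=0, B=1, C=1, D=1:
w1 = C AND D = 1 AND 1 = 1
w2 = A OR w1 = 0 OR 1 = 1
w3 = w2 NOR B = 1 NOR 1 = 0
w4 = w3 NOR w1 = 0 NOR 1 = 0
So w4 = 0 as required.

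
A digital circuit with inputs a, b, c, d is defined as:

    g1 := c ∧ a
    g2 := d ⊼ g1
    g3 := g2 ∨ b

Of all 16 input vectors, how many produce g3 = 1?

15

g3 = g2 ∨ b must be 1, so at least one of g2, b is 1.
Enumerating the 16 input combinations, 15 give g3 = 1 and 1 give g3 = 0.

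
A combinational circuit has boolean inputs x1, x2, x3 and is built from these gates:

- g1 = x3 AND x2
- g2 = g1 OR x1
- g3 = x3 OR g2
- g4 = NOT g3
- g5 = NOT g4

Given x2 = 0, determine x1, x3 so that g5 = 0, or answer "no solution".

g5 = NOT g4 must be 0, so g4 = 1.
g4 = NOT g3 must be 1, so g3 = 0.
Check with x2 = 0 and x1=0, x3=0:
g1 = x3 AND x2 = 0 AND 0 = 0
g2 = g1 OR x1 = 0 OR 0 = 0
g3 = x3 OR g2 = 0 OR 0 = 0
g4 = NOT g3 = NOT 0 = 1
g5 = NOT g4 = NOT 1 = 0
So g5 = 0.

x1=0, x3=0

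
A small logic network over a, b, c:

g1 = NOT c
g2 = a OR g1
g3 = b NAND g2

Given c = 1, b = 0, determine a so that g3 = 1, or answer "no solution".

a=0

g3 = b NAND g2 must be 1, so at least one of b, g2 is 0.
Check with c = 1, b = 0 and a=0:
g1 = NOT c = NOT 1 = 0
g2 = a OR g1 = 0 OR 0 = 0
g3 = b NAND g2 = 0 NAND 0 = 1
So g3 = 1.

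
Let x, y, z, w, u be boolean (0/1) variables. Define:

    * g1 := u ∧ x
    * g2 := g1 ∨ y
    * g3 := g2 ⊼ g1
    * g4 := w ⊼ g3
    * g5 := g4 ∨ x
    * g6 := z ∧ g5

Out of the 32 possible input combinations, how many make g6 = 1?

g6 = z ∧ g5 must be 1, so both z = 1 and g5 = 1.
Enumerating the 32 input combinations, 12 give g6 = 1 and 20 give g6 = 0.

12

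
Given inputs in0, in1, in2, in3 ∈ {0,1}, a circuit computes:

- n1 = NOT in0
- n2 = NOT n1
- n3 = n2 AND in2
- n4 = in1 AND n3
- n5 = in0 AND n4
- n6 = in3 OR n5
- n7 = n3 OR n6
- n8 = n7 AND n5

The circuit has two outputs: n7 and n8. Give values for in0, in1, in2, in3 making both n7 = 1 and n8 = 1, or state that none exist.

in0=1 in1=1 in2=1 in3=1

Check with in0=1 in1=1 in2=1 in3=1:
n1 = NOT in0 = NOT 1 = 0
n2 = NOT n1 = NOT 0 = 1
n3 = n2 AND in2 = 1 AND 1 = 1
n4 = in1 AND n3 = 1 AND 1 = 1
n5 = in0 AND n4 = 1 AND 1 = 1
n6 = in3 OR n5 = 1 OR 1 = 1
n7 = n3 OR n6 = 1 OR 1 = 1
n8 = n7 AND n5 = 1 AND 1 = 1
So n7 = 1 and n8 = 1.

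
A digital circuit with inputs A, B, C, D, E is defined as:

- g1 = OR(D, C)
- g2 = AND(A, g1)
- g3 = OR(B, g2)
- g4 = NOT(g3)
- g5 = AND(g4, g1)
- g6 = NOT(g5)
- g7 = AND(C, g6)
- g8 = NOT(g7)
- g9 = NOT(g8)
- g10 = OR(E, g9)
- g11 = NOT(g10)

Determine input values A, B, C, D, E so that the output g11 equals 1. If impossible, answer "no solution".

Check with A=0, B=0, C=1, D=0, E=0:
g1 = OR(D, C) = OR(0, 1) = 1
g2 = AND(A, g1) = AND(0, 1) = 0
g3 = OR(B, g2) = OR(0, 0) = 0
g4 = NOT(g3) = NOT 0 = 1
g5 = AND(g4, g1) = AND(1, 1) = 1
g6 = NOT(g5) = NOT 1 = 0
g7 = AND(C, g6) = AND(1, 0) = 0
g8 = NOT(g7) = NOT 0 = 1
g9 = NOT(g8) = NOT 1 = 0
g10 = OR(E, g9) = OR(0, 0) = 0
g11 = NOT(g10) = NOT 0 = 1
So g11 = 1 as required.

A=0, B=0, C=1, D=0, E=0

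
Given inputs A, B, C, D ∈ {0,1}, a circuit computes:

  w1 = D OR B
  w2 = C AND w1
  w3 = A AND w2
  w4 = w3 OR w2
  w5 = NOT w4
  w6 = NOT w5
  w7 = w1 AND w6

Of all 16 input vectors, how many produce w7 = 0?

w7 = w1 AND w6 must be 0, so at least one of w1, w6 is 0.
Enumerating the 16 input combinations, 10 give w7 = 0 and 6 give w7 = 1.

10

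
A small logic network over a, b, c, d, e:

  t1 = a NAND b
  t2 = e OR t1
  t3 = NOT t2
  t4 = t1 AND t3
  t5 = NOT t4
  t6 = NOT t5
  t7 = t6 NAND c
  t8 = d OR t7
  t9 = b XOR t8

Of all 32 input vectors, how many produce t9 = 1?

t9 = b XOR t8 must be 1, so b and t8 differ.
Enumerating the 32 input combinations, 16 give t9 = 1 and 16 give t9 = 0.

16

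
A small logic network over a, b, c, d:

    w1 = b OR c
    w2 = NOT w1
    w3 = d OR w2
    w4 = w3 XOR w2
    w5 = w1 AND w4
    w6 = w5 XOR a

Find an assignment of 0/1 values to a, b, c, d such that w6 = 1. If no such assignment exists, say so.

w6 = w5 XOR a must be 1, so w5 and a differ.
Check with a=1 b=1 c=0 d=0:
w1 = b OR c = 1 OR 0 = 1
w2 = NOT w1 = NOT 1 = 0
w3 = d OR w2 = 0 OR 0 = 0
w4 = w3 XOR w2 = 0 XOR 0 = 0
w5 = w1 AND w4 = 1 AND 0 = 0
w6 = w5 XOR a = 0 XOR 1 = 1
So w6 = 1 as required.

a=1 b=1 c=0 d=0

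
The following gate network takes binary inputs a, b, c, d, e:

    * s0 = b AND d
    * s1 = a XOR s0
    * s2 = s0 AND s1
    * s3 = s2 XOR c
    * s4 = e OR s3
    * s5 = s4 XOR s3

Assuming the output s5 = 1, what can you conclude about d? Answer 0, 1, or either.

Both values of d occur among assignments with s5 = 1:
  d=0: a=0, b=0, c=0, d=0, e=1
  d=1: a=0, b=0, c=0, d=1, e=1

either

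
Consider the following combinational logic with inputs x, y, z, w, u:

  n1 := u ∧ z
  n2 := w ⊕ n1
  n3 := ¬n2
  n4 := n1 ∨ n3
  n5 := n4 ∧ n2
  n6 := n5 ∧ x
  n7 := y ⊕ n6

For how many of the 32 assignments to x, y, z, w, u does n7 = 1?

n7 = y ⊕ n6 must be 1, so y and n6 differ.
Enumerating the 32 input combinations, 16 give n7 = 1 and 16 give n7 = 0.

16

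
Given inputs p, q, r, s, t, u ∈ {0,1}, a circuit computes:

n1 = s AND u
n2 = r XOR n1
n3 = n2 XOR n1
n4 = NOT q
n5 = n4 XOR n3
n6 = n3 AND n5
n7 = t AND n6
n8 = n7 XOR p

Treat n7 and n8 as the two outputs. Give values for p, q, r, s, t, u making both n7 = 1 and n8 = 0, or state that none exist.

p=1 q=1 r=1 s=0 t=1 u=0

Check with p=1 q=1 r=1 s=0 t=1 u=0:
n1 = s AND u = 0 AND 0 = 0
n2 = r XOR n1 = 1 XOR 0 = 1
n3 = n2 XOR n1 = 1 XOR 0 = 1
n4 = NOT q = NOT 1 = 0
n5 = n4 XOR n3 = 0 XOR 1 = 1
n6 = n3 AND n5 = 1 AND 1 = 1
n7 = t AND n6 = 1 AND 1 = 1
n8 = n7 XOR p = 1 XOR 1 = 0
So n7 = 1 and n8 = 0.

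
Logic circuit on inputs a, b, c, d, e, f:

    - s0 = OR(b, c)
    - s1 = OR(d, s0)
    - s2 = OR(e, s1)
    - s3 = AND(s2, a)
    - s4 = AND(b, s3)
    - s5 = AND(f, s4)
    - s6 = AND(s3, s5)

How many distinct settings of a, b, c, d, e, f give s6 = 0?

s6 = AND(s3, s5) must be 0, so at least one of s3, s5 is 0.
Enumerating the 64 input combinations, 56 give s6 = 0 and 8 give s6 = 1.

56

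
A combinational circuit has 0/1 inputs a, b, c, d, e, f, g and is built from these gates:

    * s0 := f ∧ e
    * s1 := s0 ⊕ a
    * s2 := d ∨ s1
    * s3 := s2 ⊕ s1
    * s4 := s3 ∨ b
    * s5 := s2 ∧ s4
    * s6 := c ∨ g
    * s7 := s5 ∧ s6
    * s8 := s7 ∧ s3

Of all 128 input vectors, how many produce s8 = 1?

24

s8 = s7 ∧ s3 must be 1, so both s7 = 1 and s3 = 1.
s7 = s5 ∧ s6 must be 1, so both s5 = 1 and s6 = 1.
s3 = s2 ⊕ s1 must be 1, so s2 and s1 differ.
Enumerating the 128 input combinations, 24 give s8 = 1 and 104 give s8 = 0.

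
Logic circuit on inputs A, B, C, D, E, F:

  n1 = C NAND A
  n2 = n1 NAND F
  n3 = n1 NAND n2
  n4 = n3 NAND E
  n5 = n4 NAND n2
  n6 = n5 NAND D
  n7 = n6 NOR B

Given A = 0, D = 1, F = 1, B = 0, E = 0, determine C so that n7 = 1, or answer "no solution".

Check with A = 0, D = 1, F = 1, B = 0, E = 0 and C=1:
n1 = C NAND A = 1 NAND 0 = 1
n2 = n1 NAND F = 1 NAND 1 = 0
n3 = n1 NAND n2 = 1 NAND 0 = 1
n4 = n3 NAND E = 1 NAND 0 = 1
n5 = n4 NAND n2 = 1 NAND 0 = 1
n6 = n5 NAND D = 1 NAND 1 = 0
n7 = n6 NOR B = 0 NOR 0 = 1
So n7 = 1.

C=1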